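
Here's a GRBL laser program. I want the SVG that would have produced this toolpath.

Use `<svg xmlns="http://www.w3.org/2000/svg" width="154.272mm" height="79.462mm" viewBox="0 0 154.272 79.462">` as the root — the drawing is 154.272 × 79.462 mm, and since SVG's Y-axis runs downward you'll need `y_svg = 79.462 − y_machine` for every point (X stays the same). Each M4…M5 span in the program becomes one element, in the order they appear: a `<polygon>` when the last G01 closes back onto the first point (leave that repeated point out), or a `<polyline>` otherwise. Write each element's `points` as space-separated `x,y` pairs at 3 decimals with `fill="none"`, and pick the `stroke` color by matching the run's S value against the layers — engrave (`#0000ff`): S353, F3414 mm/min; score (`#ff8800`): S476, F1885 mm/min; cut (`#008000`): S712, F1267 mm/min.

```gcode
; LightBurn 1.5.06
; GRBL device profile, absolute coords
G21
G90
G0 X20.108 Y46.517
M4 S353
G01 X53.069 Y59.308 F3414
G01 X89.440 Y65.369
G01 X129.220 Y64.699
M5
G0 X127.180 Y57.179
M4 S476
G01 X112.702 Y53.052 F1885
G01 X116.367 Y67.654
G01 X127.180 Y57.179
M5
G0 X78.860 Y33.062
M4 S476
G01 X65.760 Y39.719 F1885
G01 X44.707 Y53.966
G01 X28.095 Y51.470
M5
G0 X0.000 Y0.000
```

y_svg = 79.462 − y_m.

[1] S353→`#0000ff` (engrave); open run; points: 20.108,32.945 53.069,20.154 89.440,14.093 129.220,14.763

[2] S476→`#ff8800` (score); closed run; points: 127.180,22.283 112.702,26.410 116.367,11.808

[3] S476→`#ff8800` (score); open run; points: 78.860,46.400 65.760,39.743 44.707,25.496 28.095,27.992

<svg xmlns="http://www.w3.org/2000/svg" width="154.272mm" height="79.462mm" viewBox="0 0 154.272 79.462">
  <polyline points="20.108,32.945 53.069,20.154 89.440,14.093 129.220,14.763" fill="none" stroke="#0000ff"/>
  <polygon points="127.180,22.283 112.702,26.410 116.367,11.808" fill="none" stroke="#ff8800"/>
  <polyline points="78.860,46.400 65.760,39.743 44.707,25.496 28.095,27.992" fill="none" stroke="#ff8800"/>
</svg>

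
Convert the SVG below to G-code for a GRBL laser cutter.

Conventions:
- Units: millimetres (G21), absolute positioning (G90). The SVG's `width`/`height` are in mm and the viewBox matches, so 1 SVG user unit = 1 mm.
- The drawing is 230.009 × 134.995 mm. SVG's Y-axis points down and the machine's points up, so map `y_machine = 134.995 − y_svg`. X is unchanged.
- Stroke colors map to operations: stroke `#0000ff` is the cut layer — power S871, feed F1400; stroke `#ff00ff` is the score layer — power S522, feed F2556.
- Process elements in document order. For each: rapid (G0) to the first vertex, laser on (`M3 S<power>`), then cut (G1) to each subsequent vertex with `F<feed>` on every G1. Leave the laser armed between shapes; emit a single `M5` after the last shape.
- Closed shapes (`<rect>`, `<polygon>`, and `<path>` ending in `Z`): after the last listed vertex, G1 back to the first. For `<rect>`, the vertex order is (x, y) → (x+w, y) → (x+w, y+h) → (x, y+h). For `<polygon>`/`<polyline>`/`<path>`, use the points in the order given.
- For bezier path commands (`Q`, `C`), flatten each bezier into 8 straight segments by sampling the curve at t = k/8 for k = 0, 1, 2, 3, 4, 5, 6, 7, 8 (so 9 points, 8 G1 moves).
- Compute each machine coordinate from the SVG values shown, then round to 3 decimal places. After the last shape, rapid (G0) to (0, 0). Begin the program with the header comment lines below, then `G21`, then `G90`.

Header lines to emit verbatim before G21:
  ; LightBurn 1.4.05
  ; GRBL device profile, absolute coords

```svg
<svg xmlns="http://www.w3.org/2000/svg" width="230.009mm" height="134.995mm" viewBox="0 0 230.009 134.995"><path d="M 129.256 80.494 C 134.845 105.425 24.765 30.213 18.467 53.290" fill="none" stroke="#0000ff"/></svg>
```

; LightBurn 1.4.05
; GRBL device profile, absolute coords
G21
G90
G0 X129.256 Y54.501
M3 S871
G1 X126.359 Y49.459 F1400
G1 X115.189 Y51.479 F1400
G1 X98.318 Y58.237 F1400
G1 X78.319 Y67.408 F1400
G1 X57.763 Y76.665 F1400
G1 X39.221 Y83.684 F1400
G1 X25.265 Y86.139 F1400
G1 X18.467 Y81.705 F1400
M5
G0 X0.000 Y0.000

Since the viewBox matches the mm dimensions, user units are millimetres directly. The only transform is the Y-flip y_m = 134.995 − y_svg.

Shape 1 is a cubic bezier drawn with `<path>`. Its stroke #0000ff means cut at S871, F1400. After flipping Y the toolpath is (129.256,54.501) → (126.359,49.459) → (115.189,51.479) → (98.318,58.237) → (78.319,67.408) → (57.763,76.665) → (39.221,83.684) → (25.265,86.139) → (18.467,81.705).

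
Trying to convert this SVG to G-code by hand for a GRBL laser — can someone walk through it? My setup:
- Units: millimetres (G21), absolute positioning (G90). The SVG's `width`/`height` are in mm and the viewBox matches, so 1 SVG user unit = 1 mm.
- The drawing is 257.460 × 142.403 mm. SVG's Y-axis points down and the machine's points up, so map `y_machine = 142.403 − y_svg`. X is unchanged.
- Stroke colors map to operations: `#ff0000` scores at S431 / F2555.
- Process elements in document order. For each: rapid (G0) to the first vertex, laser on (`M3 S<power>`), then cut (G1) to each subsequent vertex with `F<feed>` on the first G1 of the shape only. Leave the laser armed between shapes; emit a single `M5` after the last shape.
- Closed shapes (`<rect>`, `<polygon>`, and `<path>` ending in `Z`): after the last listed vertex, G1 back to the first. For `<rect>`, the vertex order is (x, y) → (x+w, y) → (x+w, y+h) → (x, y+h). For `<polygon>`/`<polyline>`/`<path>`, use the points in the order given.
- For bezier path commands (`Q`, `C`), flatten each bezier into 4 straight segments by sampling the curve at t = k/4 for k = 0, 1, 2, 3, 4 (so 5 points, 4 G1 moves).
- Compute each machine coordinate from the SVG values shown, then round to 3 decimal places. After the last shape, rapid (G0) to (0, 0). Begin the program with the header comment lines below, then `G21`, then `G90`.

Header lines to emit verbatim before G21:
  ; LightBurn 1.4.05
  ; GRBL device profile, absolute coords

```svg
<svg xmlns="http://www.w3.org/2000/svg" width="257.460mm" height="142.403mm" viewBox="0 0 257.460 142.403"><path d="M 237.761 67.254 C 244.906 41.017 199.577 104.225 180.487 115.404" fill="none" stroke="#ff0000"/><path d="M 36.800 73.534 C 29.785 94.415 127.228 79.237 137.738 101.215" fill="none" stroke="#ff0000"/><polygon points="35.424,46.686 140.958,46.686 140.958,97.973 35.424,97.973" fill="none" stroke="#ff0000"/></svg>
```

; LightBurn 1.4.05
; GRBL device profile, absolute coords
G21
G90
G0 X237.761 Y75.149
M3 S431
G1 X234.511 Y80.266 F2555
G1 X218.962 Y65.105
G1 X198.494 Y42.928
G1 X180.487 Y26.999
G0 X36.800 Y68.869
M3 S431
G1 X48.134 Y58.825 F2555
G1 X80.697 Y55.440
G1 X116.546 Y51.849
G1 X137.738 Y41.188
G0 X35.424 Y95.717
M3 S431
G1 X140.958 Y95.717 F2555
G1 X140.958 Y44.430
G1 X35.424 Y44.430
G1 X35.424 Y95.717
M5
G0 X0.000 Y0.000

1 u = 1 mm; y_m = 142.403 − y.

[1] `<path>` cubic bezier, #ff0000→score S431 F2555: (237.761,75.149) → (234.511,80.266) → (218.962,65.105) → (198.494,42.928) → (180.487,26.999)

[2] `<path>` cubic bezier, #ff0000→score S431 F2555: (36.800,68.869) → (48.134,58.825) → (80.697,55.440) → (116.546,51.849) → (137.738,41.188)

[3] `<polygon>` rectangle, #ff0000→score S431 F2555: (35.424,95.717) → (140.958,95.717) → (140.958,44.430) → (35.424,44.430) → (35.424,95.717) (closed)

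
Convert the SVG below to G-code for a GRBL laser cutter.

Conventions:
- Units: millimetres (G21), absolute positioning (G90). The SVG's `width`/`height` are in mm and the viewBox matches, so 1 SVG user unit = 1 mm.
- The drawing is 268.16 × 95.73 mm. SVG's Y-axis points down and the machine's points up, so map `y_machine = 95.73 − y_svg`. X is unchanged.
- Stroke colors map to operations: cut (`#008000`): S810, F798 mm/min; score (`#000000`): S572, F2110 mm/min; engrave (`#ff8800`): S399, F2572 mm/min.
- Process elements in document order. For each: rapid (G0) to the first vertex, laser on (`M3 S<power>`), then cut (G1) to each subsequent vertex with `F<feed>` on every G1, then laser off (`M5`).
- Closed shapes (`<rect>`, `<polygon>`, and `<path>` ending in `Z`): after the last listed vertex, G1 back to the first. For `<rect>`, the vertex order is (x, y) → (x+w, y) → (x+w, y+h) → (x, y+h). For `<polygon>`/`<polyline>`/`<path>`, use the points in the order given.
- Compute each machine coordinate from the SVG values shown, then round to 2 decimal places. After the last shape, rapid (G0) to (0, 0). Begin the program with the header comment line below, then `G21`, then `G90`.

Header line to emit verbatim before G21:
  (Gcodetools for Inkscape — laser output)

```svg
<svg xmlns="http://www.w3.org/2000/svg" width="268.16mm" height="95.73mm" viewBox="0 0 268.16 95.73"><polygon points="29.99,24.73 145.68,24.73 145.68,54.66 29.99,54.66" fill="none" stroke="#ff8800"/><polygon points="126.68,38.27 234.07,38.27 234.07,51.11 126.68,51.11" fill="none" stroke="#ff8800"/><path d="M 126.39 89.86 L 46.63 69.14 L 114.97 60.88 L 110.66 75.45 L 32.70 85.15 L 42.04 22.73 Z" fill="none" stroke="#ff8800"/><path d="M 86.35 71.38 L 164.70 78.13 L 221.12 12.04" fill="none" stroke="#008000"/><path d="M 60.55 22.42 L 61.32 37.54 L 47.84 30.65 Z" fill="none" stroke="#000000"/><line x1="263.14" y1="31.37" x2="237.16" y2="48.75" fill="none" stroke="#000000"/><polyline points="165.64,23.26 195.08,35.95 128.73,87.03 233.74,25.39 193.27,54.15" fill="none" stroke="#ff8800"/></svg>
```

(Gcodetools for Inkscape — laser output)
G21
G90
G0 X29.99 Y71.00
M3 S399
G1 X145.68 Y71.00 F2572
G1 X145.68 Y41.07 F2572
G1 X29.99 Y41.07 F2572
G1 X29.99 Y71.00 F2572
M5
G0 X126.68 Y57.46
M3 S399
G1 X234.07 Y57.46 F2572
G1 X234.07 Y44.62 F2572
G1 X126.68 Y44.62 F2572
G1 X126.68 Y57.46 F2572
M5
G0 X126.39 Y5.87
M3 S399
G1 X46.63 Y26.59 F2572
G1 X114.97 Y34.85 F2572
G1 X110.66 Y20.28 F2572
G1 X32.70 Y10.58 F2572
G1 X42.04 Y73.00 F2572
G1 X126.39 Y5.87 F2572
M5
G0 X86.35 Y24.35
M3 S810
G1 X164.70 Y17.60 F798
G1 X221.12 Y83.69 F798
M5
G0 X60.55 Y73.31
M3 S572
G1 X61.32 Y58.19 F2110
G1 X47.84 Y65.08 F2110
G1 X60.55 Y73.31 F2110
M5
G0 X263.14 Y64.36
M3 S572
G1 X237.16 Y46.98 F2110
M5
G0 X165.64 Y72.47
M3 S399
G1 X195.08 Y59.78 F2572
G1 X128.73 Y8.70 F2572
G1 X233.74 Y70.34 F2572
G1 X193.27 Y41.58 F2572
M5
G0 X0.00 Y0.00

viewBox `0 0 268.16 95.73` with mm width/height → 1 unit = 1 mm. Flip: y_m = 95.73 − y_svg.

**Shape 1** — `<polygon>` rectangle, stroke `#ff8800` → engrave (S399, F2572). Machine vertices: (29.99,71.00) → (145.68,71.00) → (145.68,41.07) → (29.99,41.07) → (29.99,71.00). Closed: final G1 returns to the first vertex.

**Shape 2** — `<polygon>` rectangle, stroke `#ff8800` → engrave (S399, F2572). Machine vertices: (126.68,57.46) → (234.07,57.46) → (234.07,44.62) → (126.68,44.62) → (126.68,57.46). Closed: final G1 returns to the first vertex.

**Shape 3** — `<path>` closed polygon, stroke `#ff8800` → engrave (S399, F2572). Machine vertices: (126.39,5.87) → (46.63,26.59) → (114.97,34.85) → (110.66,20.28) → (32.70,10.58) → (42.04,73.00) → (126.39,5.87). Closed: final G1 returns to the first vertex.

**Shape 4** — `<path>` open polyline, stroke `#008000` → cut (S810, F798). Machine vertices: (86.35,24.35) → (164.70,17.60) → (221.12,83.69). Open path.

**Shape 5** — `<path>` regular polygon, stroke `#000000` → score (S572, F2110). Machine vertices: (60.55,73.31) → (61.32,58.19) → (47.84,65.08) → (60.55,73.31). Closed: final G1 returns to the first vertex.

**Shape 6** — `<line>` line segment, stroke `#000000` → score (S572, F2110). Machine vertices: (263.14,64.36) → (237.16,46.98). Open path.

**Shape 7** — `<polyline>` open polyline, stroke `#ff8800` → engrave (S399, F2572). Machine vertices: (165.64,72.47) → (195.08,59.78) → (128.73,8.70) → (233.74,70.34) → (193.27,41.58). Open path.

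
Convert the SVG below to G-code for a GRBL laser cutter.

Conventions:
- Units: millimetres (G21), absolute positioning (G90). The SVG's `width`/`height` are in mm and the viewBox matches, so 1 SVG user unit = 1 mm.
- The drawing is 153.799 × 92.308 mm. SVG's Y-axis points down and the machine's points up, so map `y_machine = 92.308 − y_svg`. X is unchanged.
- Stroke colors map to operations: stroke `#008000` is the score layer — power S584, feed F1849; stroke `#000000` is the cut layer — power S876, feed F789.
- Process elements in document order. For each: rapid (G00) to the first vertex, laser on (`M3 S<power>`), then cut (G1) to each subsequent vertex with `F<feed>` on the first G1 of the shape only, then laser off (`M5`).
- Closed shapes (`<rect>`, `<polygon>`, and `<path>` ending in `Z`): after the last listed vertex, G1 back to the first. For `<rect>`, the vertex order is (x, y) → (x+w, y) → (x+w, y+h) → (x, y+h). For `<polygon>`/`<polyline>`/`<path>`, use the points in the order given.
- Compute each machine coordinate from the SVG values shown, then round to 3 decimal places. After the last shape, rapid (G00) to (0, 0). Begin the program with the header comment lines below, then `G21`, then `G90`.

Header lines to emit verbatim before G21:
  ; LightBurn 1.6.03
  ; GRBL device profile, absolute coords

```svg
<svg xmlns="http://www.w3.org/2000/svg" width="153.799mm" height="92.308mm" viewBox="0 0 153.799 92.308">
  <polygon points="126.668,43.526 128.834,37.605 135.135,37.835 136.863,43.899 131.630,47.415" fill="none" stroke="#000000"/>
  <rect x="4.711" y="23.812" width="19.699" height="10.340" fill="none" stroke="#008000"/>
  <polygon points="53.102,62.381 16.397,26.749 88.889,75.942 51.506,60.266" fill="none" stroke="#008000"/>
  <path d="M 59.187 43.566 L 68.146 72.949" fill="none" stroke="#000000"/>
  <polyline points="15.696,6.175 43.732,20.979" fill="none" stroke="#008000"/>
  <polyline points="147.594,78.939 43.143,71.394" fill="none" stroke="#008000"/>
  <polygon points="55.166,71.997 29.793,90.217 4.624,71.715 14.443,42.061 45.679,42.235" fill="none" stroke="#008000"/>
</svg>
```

viewBox `0 0 153.799 92.308` with mm width/height → 1 unit = 1 mm. Flip: y_m = 92.308 − y_svg.

**Shape 1** — `<polygon>` regular polygon, stroke `#000000` → cut (S876, F789). Machine vertices: (126.668,48.782) → (128.834,54.703) → (135.135,54.473) → (136.863,48.409) → (131.630,44.893) → (126.668,48.782). Closed: final G1 returns to the first vertex.

**Shape 2** — `<rect>` rectangle, stroke `#008000` → score (S584, F1849). Machine vertices: (4.711,68.496) → (24.410,68.496) → (24.410,58.156) → (4.711,58.156) → (4.711,68.496). Closed: final G1 returns to the first vertex.

**Shape 3** — `<polygon>` closed polygon, stroke `#008000` → score (S584, F1849). Machine vertices: (53.102,29.927) → (16.397,65.559) → (88.889,16.366) → (51.506,32.042) → (53.102,29.927). Closed: final G1 returns to the first vertex.

**Shape 4** — `<path>` line segment, stroke `#000000` → cut (S876, F789). Machine vertices: (59.187,48.742) → (68.146,19.359). Open path.

**Shape 5** — `<polyline>` line segment, stroke `#008000` → score (S584, F1849). Machine vertices: (15.696,86.133) → (43.732,71.329). Open path.

**Shape 6** — `<polyline>` line segment, stroke `#008000` → score (S584, F1849). Machine vertices: (147.594,13.369) → (43.143,20.914). Open path.

**Shape 7** — `<polygon>` regular polygon, stroke `#008000` → score (S584, F1849). Machine vertices: (55.166,20.311) → (29.793,2.091) → (4.624,20.593) → (14.443,50.247) → (45.679,50.073) → (55.166,20.311). Closed: final G1 returns to the first vertex.

; LightBurn 1.6.03
; GRBL device profile, absolute coords
G21
G90
G00 X126.668 Y48.782
M3 S876
G1 X128.834 Y54.703 F789
G1 X135.135 Y54.473
G1 X136.863 Y48.409
G1 X131.630 Y44.893
G1 X126.668 Y48.782
M5
G00 X4.711 Y68.496
M3 S584
G1 X24.410 Y68.496 F1849
G1 X24.410 Y58.156
G1 X4.711 Y58.156
G1 X4.711 Y68.496
M5
G00 X53.102 Y29.927
M3 S584
G1 X16.397 Y65.559 F1849
G1 X88.889 Y16.366
G1 X51.506 Y32.042
G1 X53.102 Y29.927
M5
G00 X59.187 Y48.742
M3 S876
G1 X68.146 Y19.359 F789
M5
G00 X15.696 Y86.133
M3 S584
G1 X43.732 Y71.329 F1849
M5
G00 X147.594 Y13.369
M3 S584
G1 X43.143 Y20.914 F1849
M5
G00 X55.166 Y20.311
M3 S584
G1 X29.793 Y2.091 F1849
G1 X4.624 Y20.593
G1 X14.443 Y50.247
G1 X45.679 Y50.073
G1 X55.166 Y20.311
M5
G00 X0.000 Y0.000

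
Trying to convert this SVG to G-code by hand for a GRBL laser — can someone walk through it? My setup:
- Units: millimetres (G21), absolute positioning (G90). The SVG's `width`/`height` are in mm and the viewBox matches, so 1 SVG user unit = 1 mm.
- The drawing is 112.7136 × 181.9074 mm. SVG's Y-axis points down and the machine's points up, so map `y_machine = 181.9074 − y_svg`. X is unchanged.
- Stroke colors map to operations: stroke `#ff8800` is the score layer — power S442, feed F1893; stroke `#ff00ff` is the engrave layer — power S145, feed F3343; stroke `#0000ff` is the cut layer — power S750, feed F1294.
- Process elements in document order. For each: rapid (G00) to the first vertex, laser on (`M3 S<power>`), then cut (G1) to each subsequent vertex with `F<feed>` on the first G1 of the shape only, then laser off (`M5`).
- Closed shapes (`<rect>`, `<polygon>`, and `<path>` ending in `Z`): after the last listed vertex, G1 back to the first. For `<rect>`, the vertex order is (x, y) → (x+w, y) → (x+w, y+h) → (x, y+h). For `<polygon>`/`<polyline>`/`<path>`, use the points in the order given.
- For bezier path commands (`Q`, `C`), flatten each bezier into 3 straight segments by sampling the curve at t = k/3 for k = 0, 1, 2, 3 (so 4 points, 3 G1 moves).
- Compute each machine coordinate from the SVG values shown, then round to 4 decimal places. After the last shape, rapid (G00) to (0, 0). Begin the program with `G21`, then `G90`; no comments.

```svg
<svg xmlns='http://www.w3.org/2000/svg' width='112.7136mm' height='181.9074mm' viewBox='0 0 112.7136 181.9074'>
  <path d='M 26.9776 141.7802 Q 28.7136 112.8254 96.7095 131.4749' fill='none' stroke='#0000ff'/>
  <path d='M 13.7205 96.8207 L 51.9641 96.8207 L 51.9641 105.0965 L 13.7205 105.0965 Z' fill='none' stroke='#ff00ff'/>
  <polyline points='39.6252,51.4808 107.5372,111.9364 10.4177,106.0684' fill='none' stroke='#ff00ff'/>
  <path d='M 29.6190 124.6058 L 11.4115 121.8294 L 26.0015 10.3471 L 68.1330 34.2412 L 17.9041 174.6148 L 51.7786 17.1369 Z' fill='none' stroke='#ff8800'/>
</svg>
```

G21
G90
G00 X26.9776 Y40.1272
M3 S750
G1 X35.4971 Y54.1410 F1294
G1 X58.7411 Y57.5761
G1 X96.7095 Y50.4325
M5
G00 X13.7205 Y85.0867
M3 S145
G1 X51.9641 Y85.0867 F3343
G1 X51.9641 Y76.8109
G1 X13.7205 Y76.8109
G1 X13.7205 Y85.0867
M5
G00 X39.6252 Y130.4266
M3 S145
G1 X107.5372 Y69.9710 F3343
G1 X10.4177 Y75.8390
M5
G00 X29.6190 Y57.3016
M3 S442
G1 X11.4115 Y60.0780 F1893
G1 X26.0015 Y171.5603
G1 X68.1330 Y147.6662
G1 X17.9041 Y7.2926
G1 X51.7786 Y164.7705
G1 X29.6190 Y57.3016
M5
G00 X0.0000 Y0.0000

Since the viewBox matches the mm dimensions, user units are millimetres directly. The only transform is the Y-flip y_m = 181.9074 − y_svg.

Shape 1 is a quadratic bezier drawn with `<path>`. Its stroke #0000ff means cut at S750, F1294. After flipping Y the toolpath is (26.9776,40.1272) → (35.4971,54.1410) → (58.7411,57.5761) → (96.7095,50.4325).

Shape 2 is a rectangle drawn with `<path>`. Its stroke #ff00ff means engrave at S145, F3343. After flipping Y the toolpath is (13.7205,85.0867) → (51.9641,85.0867) → (51.9641,76.8109) → (13.7205,76.8109) → (13.7205,85.0867), returning to the start.

Shape 3 is a open polyline drawn with `<polyline>`. Its stroke #ff00ff means engrave at S145, F3343. After flipping Y the toolpath is (39.6252,130.4266) → (107.5372,69.9710) → (10.4177,75.8390).

Shape 4 is a closed polygon drawn with `<path>`. Its stroke #ff8800 means score at S442, F1893. After flipping Y the toolpath is (29.6190,57.3016) → (11.4115,60.0780) → (26.0015,171.5603) → (68.1330,147.6662) → (17.9041,7.2926) → (51.7786,164.7705) → (29.6190,57.3016), returning to the start.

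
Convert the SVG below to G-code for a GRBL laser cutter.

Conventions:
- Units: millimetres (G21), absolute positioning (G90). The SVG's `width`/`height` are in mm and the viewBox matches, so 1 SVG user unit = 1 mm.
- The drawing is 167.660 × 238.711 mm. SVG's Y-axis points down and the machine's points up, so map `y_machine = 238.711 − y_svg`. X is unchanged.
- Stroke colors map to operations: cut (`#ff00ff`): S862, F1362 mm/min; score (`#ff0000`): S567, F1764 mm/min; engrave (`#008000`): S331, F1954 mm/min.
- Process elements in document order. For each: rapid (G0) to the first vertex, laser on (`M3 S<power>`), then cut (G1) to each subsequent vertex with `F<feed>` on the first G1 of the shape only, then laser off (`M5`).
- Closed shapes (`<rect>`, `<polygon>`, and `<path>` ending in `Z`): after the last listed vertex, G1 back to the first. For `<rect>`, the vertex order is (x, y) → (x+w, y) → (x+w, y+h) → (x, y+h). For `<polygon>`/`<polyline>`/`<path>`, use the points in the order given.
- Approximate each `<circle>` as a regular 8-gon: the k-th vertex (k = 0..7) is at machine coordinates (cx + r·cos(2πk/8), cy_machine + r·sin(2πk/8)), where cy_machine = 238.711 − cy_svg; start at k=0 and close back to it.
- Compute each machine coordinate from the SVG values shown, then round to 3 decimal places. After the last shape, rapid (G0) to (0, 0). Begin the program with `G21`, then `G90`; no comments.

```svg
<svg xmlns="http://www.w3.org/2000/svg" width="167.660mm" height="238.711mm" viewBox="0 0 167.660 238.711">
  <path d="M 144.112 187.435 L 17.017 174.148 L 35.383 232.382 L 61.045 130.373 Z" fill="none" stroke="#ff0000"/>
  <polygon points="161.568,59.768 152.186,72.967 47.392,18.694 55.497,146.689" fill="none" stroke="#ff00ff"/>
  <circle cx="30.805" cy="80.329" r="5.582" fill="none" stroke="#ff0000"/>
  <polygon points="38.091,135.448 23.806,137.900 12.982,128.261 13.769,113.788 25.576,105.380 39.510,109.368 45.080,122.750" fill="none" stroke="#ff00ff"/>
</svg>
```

1 u = 1 mm; y_m = 238.711 − y.

[1] `<path>` closed polygon, #ff0000→score S567 F1764: (144.112,51.276) → (17.017,64.563) → (35.383,6.329) → (61.045,108.338) → (144.112,51.276) (closed)

[2] `<polygon>` closed polygon, #ff00ff→cut S862 F1362: (161.568,178.943) → (152.186,165.744) → (47.392,220.017) → (55.497,92.022) → (161.568,178.943) (closed)

[3] `<circle>` circle, #ff0000→score S567 F1764: (36.387,158.382) → (34.752,162.329) → (30.805,163.964) → (26.858,162.329) → (25.223,158.382) → (26.858,154.435) → (30.805,152.800) → (34.752,154.435) → (36.387,158.382) (closed)

[4] `<polygon>` regular polygon, #ff00ff→cut S862 F1362: (38.091,103.263) → (23.806,100.811) → (12.982,110.450) → (13.769,124.923) → (25.576,133.331) → (39.510,129.343) → (45.080,115.961) → (38.091,103.263) (closed)

G21
G90
G0 X144.112 Y51.276
M3 S567
G1 X17.017 Y64.563 F1764
G1 X35.383 Y6.329
G1 X61.045 Y108.338
G1 X144.112 Y51.276
M5
G0 X161.568 Y178.943
M3 S862
G1 X152.186 Y165.744 F1362
G1 X47.392 Y220.017
G1 X55.497 Y92.022
G1 X161.568 Y178.943
M5
G0 X36.387 Y158.382
M3 S567
G1 X34.752 Y162.329 F1764
G1 X30.805 Y163.964
G1 X26.858 Y162.329
G1 X25.223 Y158.382
G1 X26.858 Y154.435
G1 X30.805 Y152.800
G1 X34.752 Y154.435
G1 X36.387 Y158.382
M5
G0 X38.091 Y103.263
M3 S862
G1 X23.806 Y100.811 F1362
G1 X12.982 Y110.450
G1 X13.769 Y124.923
G1 X25.576 Y133.331
G1 X39.510 Y129.343
G1 X45.080 Y115.961
G1 X38.091 Y103.263
M5
G0 X0.000 Y0.000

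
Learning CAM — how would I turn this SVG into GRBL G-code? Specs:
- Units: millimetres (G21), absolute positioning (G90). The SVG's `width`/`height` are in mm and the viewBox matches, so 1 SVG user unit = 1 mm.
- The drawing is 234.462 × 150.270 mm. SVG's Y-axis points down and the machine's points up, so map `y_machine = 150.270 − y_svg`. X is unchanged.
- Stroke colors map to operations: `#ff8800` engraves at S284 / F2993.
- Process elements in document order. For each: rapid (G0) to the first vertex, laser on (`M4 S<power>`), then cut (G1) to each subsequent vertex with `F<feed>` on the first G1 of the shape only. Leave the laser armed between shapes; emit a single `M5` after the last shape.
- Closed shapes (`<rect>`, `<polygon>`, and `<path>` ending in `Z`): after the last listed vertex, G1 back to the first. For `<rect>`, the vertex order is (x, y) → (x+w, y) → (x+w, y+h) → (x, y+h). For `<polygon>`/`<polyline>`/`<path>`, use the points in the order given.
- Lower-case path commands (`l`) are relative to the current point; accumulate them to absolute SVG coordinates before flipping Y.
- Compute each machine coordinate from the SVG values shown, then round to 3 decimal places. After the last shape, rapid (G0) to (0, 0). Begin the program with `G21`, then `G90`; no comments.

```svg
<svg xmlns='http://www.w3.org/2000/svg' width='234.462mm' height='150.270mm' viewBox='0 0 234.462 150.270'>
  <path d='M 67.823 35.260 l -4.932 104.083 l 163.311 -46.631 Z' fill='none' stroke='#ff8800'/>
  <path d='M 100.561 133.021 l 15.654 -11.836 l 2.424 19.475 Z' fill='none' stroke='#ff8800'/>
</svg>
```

G21
G90
G0 X67.823 Y115.010
M4 S284
G1 X62.891 Y10.927 F2993
G1 X226.202 Y57.558
G1 X67.823 Y115.010
G0 X100.561 Y17.249
M4 S284
G1 X116.215 Y29.085 F2993
G1 X118.639 Y9.610
G1 X100.561 Y17.249
M5
G0 X0.000 Y0.000

1 u = 1 mm; y_m = 150.270 − y.

[1] `<path>` closed polygon, #ff8800→engrave S284 F2993: (67.823,115.010) → (62.891,10.927) → (226.202,57.558) → (67.823,115.010) (closed)

[2] `<path>` regular polygon, #ff8800→engrave S284 F2993: (100.561,17.249) → (116.215,29.085) → (118.639,9.610) → (100.561,17.249) (closed)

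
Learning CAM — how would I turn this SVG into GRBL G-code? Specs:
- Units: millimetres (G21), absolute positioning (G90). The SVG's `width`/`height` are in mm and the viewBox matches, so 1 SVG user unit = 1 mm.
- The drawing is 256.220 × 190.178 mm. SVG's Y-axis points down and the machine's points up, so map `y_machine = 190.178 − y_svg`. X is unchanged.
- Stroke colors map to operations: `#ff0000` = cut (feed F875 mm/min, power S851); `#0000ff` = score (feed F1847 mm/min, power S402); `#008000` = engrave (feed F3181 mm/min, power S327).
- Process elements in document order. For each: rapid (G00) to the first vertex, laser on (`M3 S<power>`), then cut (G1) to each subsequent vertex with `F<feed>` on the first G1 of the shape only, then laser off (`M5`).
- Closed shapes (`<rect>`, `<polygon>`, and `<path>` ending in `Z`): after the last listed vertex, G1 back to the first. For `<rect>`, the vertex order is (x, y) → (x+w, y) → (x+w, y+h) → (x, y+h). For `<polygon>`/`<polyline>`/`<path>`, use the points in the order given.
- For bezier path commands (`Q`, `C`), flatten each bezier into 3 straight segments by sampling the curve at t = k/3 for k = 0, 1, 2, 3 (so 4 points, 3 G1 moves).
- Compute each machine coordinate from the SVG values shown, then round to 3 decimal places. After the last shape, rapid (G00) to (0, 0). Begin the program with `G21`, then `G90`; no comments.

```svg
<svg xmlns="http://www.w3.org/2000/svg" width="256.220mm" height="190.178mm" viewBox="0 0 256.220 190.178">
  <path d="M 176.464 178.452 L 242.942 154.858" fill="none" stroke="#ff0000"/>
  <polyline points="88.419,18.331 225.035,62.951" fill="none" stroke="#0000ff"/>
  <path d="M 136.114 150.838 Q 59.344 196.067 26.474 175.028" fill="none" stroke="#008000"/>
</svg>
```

G21
G90
G00 X176.464 Y11.726
M3 S851
G1 X242.942 Y35.320 F875
M5
G00 X88.419 Y171.847
M3 S402
G1 X225.035 Y127.227 F1847
M5
G00 X136.114 Y39.340
M3 S327
G1 X89.812 Y16.550 F3181
G1 X53.265 Y8.487
G1 X26.474 Y15.150
M5
G00 X0.000 Y0.000

Since the viewBox matches the mm dimensions, user units are millimetres directly. The only transform is the Y-flip y_m = 190.178 − y_svg.

Shape 1 is a line segment drawn with `<path>`. Its stroke #ff0000 means cut at S851, F875. After flipping Y the toolpath is (176.464,11.726) → (242.942,35.320).

Shape 2 is a line segment drawn with `<polyline>`. Its stroke #0000ff means score at S402, F1847. After flipping Y the toolpath is (88.419,171.847) → (225.035,127.227).

Shape 3 is a quadratic bezier drawn with `<path>`. Its stroke #008000 means engrave at S327, F3181. After flipping Y the toolpath is (136.114,39.340) → (89.812,16.550) → (53.265,8.487) → (26.474,15.150).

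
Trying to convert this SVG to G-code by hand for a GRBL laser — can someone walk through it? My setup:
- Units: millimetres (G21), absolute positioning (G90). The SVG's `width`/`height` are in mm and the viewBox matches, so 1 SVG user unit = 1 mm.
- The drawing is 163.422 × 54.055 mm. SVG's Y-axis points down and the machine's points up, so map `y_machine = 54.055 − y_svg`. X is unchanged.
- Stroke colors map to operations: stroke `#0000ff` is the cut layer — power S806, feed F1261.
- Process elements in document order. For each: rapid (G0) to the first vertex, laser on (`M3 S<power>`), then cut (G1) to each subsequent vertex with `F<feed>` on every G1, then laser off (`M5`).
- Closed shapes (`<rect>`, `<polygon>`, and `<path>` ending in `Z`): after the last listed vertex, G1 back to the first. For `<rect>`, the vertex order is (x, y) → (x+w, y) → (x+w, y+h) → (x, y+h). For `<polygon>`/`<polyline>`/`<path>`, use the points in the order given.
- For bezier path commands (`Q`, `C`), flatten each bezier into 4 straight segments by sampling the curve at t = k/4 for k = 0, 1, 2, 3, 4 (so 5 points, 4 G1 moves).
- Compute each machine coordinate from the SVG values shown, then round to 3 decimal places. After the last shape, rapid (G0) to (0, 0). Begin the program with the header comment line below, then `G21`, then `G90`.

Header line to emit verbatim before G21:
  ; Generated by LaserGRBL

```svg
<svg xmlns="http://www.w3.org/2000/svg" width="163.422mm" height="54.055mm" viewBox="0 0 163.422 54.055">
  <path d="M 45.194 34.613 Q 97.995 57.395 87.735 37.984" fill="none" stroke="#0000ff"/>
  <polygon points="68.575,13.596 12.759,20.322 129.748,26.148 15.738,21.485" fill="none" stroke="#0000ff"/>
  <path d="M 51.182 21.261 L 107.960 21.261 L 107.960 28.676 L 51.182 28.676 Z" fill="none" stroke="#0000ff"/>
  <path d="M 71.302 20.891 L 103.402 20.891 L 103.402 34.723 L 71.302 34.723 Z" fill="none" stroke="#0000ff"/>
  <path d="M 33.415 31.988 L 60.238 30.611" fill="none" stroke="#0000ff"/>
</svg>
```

Since the viewBox matches the mm dimensions, user units are millimetres directly. The only transform is the Y-flip y_m = 54.055 − y_svg.

Shape 1 is a quadratic bezier drawn with `<path>`. Its stroke #0000ff means cut at S806, F1261. After flipping Y the toolpath is (45.194,19.442) → (67.653,10.688) → (82.230,7.208) → (88.924,9.003) → (87.735,16.071).

Shape 2 is a closed polygon drawn with `<polygon>`. Its stroke #0000ff means cut at S806, F1261. After flipping Y the toolpath is (68.575,40.459) → (12.759,33.733) → (129.748,27.907) → (15.738,32.570) → (68.575,40.459), returning to the start.

Shape 3 is a rectangle drawn with `<path>`. Its stroke #0000ff means cut at S806, F1261. After flipping Y the toolpath is (51.182,32.794) → (107.960,32.794) → (107.960,25.379) → (51.182,25.379) → (51.182,32.794), returning to the start.

Shape 4 is a rectangle drawn with `<path>`. Its stroke #0000ff means cut at S806, F1261. After flipping Y the toolpath is (71.302,33.164) → (103.402,33.164) → (103.402,19.332) → (71.302,19.332) → (71.302,33.164), returning to the start.

Shape 5 is a line segment drawn with `<path>`. Its stroke #0000ff means cut at S806, F1261. After flipping Y the toolpath is (33.415,22.067) → (60.238,23.444).

; Generated by LaserGRBL
G21
G90
G0 X45.194 Y19.442
M3 S806
G1 X67.653 Y10.688 F1261
G1 X82.230 Y7.208 F1261
G1 X88.924 Y9.003 F1261
G1 X87.735 Y16.071 F1261
M5
G0 X68.575 Y40.459
M3 S806
G1 X12.759 Y33.733 F1261
G1 X129.748 Y27.907 F1261
G1 X15.738 Y32.570 F1261
G1 X68.575 Y40.459 F1261
M5
G0 X51.182 Y32.794
M3 S806
G1 X107.960 Y32.794 F1261
G1 X107.960 Y25.379 F1261
G1 X51.182 Y25.379 F1261
G1 X51.182 Y32.794 F1261
M5
G0 X71.302 Y33.164
M3 S806
G1 X103.402 Y33.164 F1261
G1 X103.402 Y19.332 F1261
G1 X71.302 Y19.332 F1261
G1 X71.302 Y33.164 F1261
M5
G0 X33.415 Y22.067
M3 S806
G1 X60.238 Y23.444 F1261
M5
G0 X0.000 Y0.000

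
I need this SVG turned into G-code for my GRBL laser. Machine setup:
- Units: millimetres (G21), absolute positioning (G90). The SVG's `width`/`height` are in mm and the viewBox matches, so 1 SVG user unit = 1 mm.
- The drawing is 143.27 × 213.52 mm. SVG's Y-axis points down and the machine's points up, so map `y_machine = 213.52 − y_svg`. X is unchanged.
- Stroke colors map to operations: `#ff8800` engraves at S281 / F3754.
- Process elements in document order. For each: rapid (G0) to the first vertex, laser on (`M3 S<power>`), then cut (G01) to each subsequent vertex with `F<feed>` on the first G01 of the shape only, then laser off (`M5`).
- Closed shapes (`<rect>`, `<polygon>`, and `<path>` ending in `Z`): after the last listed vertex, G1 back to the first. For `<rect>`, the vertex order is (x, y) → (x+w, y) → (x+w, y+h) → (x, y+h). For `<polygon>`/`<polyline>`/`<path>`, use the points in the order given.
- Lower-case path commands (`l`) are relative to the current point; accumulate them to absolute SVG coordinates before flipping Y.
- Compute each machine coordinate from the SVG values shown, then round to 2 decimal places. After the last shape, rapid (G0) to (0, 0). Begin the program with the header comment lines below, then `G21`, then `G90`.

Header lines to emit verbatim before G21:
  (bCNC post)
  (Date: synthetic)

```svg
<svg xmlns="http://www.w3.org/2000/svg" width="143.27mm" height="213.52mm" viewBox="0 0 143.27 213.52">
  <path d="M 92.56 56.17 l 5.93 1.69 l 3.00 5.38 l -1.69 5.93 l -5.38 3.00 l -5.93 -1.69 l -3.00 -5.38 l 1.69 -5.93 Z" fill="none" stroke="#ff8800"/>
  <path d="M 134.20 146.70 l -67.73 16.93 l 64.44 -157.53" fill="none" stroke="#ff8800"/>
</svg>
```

(bCNC post)
(Date: synthetic)
G21
G90
G0 X92.56 Y157.35
M3 S281
G01 X98.49 Y155.66 F3754
G01 X101.49 Y150.28
G01 X99.80 Y144.35
G01 X94.42 Y141.35
G01 X88.49 Y143.04
G01 X85.49 Y148.42
G01 X87.18 Y154.35
G01 X92.56 Y157.35
M5
G0 X134.20 Y66.82
M3 S281
G01 X66.47 Y49.89 F3754
G01 X130.91 Y207.42
M5
G0 X0.00 Y0.00

Since the viewBox matches the mm dimensions, user units are millimetres directly. The only transform is the Y-flip y_m = 213.52 − y_svg.

Shape 1 is a regular polygon drawn with `<path>`. Its stroke #ff8800 means engrave at S281, F3754. After flipping Y the toolpath is (92.56,157.35) → (98.49,155.66) → (101.49,150.28) → (99.80,144.35) → (94.42,141.35) → (88.49,143.04) → (85.49,148.42) → (87.18,154.35) → (92.56,157.35), returning to the start.

Shape 2 is a open polyline drawn with `<path>`. Its stroke #ff8800 means engrave at S281, F3754. After flipping Y the toolpath is (134.20,66.82) → (66.47,49.89) → (130.91,207.42).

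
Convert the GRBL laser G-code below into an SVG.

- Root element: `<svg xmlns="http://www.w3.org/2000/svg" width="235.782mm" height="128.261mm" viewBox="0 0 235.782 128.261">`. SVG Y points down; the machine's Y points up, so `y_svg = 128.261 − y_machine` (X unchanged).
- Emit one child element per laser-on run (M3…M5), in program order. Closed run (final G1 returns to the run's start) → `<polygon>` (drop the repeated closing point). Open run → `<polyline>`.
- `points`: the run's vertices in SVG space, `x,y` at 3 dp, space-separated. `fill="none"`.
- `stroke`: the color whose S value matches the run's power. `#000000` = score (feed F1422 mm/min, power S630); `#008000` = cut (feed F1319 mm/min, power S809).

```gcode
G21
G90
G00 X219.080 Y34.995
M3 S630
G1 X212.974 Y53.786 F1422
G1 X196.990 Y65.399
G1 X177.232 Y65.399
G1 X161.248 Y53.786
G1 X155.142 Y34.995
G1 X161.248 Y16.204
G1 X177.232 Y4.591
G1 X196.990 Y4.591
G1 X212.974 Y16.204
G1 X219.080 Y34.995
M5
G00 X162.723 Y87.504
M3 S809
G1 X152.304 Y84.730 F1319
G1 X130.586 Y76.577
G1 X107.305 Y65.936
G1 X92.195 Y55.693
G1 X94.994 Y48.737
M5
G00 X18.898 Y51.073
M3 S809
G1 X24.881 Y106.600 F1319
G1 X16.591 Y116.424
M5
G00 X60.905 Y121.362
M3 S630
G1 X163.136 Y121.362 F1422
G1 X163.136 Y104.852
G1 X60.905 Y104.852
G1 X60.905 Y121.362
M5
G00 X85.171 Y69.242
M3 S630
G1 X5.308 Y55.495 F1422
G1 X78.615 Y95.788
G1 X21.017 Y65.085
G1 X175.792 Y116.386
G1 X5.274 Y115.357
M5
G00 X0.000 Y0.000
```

<svg xmlns="http://www.w3.org/2000/svg" width="235.782mm" height="128.261mm" viewBox="0 0 235.782 128.261">
  <polygon points="219.080,93.266 212.974,74.475 196.990,62.862 177.232,62.862 161.248,74.475 155.142,93.266 161.248,112.057 177.232,123.670 196.990,123.670 212.974,112.057" fill="none" stroke="#000000"/>
  <polyline points="162.723,40.757 152.304,43.531 130.586,51.684 107.305,62.325 92.195,72.568 94.994,79.524" fill="none" stroke="#008000"/>
  <polyline points="18.898,77.188 24.881,21.661 16.591,11.837" fill="none" stroke="#008000"/>
  <polygon points="60.905,6.899 163.136,6.899 163.136,23.409 60.905,23.409" fill="none" stroke="#000000"/>
  <polyline points="85.171,59.019 5.308,72.766 78.615,32.473 21.017,63.176 175.792,11.875 5.274,12.904" fill="none" stroke="#000000"/>
</svg>

Machine Y-up, SVG Y-down with viewBox height 128.261, so y_svg = 128.261 − y_machine; X carries over.

Run 1: the run's S630 means `#000000` (score). The run returns to its start, so emit a `<polygon>` with points (Y-flipped): 219.080,93.266 212.974,74.475 196.990,62.862 177.232,62.862 161.248,74.475 155.142,93.266 161.248,112.057 177.232,123.670 196.990,123.670 212.974,112.057.

Run 2: the run's S809 means `#008000` (cut). The run is open, so emit a `<polyline>` with points (Y-flipped): 162.723,40.757 152.304,43.531 130.586,51.684 107.305,62.325 92.195,72.568 94.994,79.524.

Run 3: the run's S809 means `#008000` (cut). The run is open, so emit a `<polyline>` with points (Y-flipped): 18.898,77.188 24.881,21.661 16.591,11.837.

Run 4: power S630 maps to stroke `#000000` (score). The run returns to its start, so emit a `<polygon>` with points (Y-flipped): 60.905,6.899 163.136,6.899 163.136,23.409 60.905,23.409.

Run 5: S630 ⇒ score layer `#000000`. The run is open, so emit a `<polyline>` with points (Y-flipped): 85.171,59.019 5.308,72.766 78.615,32.473 21.017,63.176 175.792,11.875 5.274,12.904.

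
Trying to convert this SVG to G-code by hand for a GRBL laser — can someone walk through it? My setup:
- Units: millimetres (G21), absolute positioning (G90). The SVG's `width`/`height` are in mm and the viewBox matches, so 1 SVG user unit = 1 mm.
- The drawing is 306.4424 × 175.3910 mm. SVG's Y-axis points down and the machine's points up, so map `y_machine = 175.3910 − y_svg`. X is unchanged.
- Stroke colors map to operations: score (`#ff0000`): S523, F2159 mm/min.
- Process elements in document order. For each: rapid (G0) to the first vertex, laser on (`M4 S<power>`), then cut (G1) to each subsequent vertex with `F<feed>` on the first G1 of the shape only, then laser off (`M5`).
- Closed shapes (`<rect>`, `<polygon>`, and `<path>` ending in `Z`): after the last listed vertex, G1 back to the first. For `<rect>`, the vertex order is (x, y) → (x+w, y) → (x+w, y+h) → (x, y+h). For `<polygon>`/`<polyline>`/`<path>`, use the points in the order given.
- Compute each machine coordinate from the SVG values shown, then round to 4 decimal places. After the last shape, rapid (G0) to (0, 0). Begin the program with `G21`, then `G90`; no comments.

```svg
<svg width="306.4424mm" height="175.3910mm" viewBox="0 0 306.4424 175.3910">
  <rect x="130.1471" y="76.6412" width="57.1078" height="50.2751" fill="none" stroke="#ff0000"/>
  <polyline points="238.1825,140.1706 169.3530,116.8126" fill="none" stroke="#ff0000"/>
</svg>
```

G21
G90
G0 X130.1471 Y98.7498
M4 S523
G1 X187.2549 Y98.7498 F2159
G1 X187.2549 Y48.4747
G1 X130.1471 Y48.4747
G1 X130.1471 Y98.7498
M5
G0 X238.1825 Y35.2204
M4 S523
G1 X169.3530 Y58.5784 F2159
M5
G0 X0.0000 Y0.0000

1 u = 1 mm; y_m = 175.3910 − y.

[1] `<rect>` rectangle, #ff0000→score S523 F2159: (130.1471,98.7498) → (187.2549,98.7498) → (187.2549,48.4747) → (130.1471,48.4747) → (130.1471,98.7498) (closed)

[2] `<polyline>` line segment, #ff0000→score S523 F2159: (238.1825,35.2204) → (169.3530,58.5784)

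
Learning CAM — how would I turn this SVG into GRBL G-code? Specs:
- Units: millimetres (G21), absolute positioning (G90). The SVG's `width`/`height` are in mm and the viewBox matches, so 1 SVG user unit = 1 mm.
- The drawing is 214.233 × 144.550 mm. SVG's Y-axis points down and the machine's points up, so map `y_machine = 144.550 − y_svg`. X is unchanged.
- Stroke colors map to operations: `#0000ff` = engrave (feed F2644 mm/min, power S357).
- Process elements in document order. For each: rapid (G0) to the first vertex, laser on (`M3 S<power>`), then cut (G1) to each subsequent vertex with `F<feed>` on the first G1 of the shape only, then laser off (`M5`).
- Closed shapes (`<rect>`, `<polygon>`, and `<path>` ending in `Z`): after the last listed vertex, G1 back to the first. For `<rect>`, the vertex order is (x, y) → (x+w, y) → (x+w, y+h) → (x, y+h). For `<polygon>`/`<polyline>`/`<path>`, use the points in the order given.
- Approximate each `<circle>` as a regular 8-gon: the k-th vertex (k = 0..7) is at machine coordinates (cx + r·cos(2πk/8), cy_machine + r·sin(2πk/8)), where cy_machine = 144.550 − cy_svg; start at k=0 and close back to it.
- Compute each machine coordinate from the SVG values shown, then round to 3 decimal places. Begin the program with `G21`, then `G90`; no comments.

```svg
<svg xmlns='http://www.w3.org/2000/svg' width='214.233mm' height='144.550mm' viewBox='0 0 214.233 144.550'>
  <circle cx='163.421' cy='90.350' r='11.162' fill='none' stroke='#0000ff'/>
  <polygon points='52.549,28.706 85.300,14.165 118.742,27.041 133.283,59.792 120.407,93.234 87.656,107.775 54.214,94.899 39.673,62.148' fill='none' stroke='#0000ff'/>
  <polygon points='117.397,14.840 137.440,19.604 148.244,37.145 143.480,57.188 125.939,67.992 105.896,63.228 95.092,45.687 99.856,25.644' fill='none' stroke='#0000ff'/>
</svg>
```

G21
G90
G0 X174.583 Y54.200
M3 S357
G1 X171.314 Y62.093 F2644
G1 X163.421 Y65.362
G1 X155.528 Y62.093
G1 X152.259 Y54.200
G1 X155.528 Y46.307
G1 X163.421 Y43.038
G1 X171.314 Y46.307
G1 X174.583 Y54.200
M5
G0 X52.549 Y115.844
M3 S357
G1 X85.300 Y130.385 F2644
G1 X118.742 Y117.509
G1 X133.283 Y84.758
G1 X120.407 Y51.316
G1 X87.656 Y36.775
G1 X54.214 Y49.651
G1 X39.673 Y82.402
G1 X52.549 Y115.844
M5
G0 X117.397 Y129.710
M3 S357
G1 X137.440 Y124.946 F2644
G1 X148.244 Y107.405
G1 X143.480 Y87.362
G1 X125.939 Y76.558
G1 X105.896 Y81.322
G1 X95.092 Y98.863
G1 X99.856 Y118.906
G1 X117.397 Y129.710
M5

viewBox `0 0 214.233 144.550` with mm width/height → 1 unit = 1 mm. Flip: y_m = 144.550 − y_svg.

**Shape 1** — `<circle>` circle, stroke `#0000ff` → engrave (S357, F2644). Machine vertices: (174.583,54.200) → (171.314,62.093) → (163.421,65.362) → (155.528,62.093) → (152.259,54.200) → (155.528,46.307) → (163.421,43.038) → (171.314,46.307) → (174.583,54.200). Closed: final G1 returns to the first vertex.

**Shape 2** — `<polygon>` regular polygon, stroke `#0000ff` → engrave (S357, F2644). Machine vertices: (52.549,115.844) → (85.300,130.385) → (118.742,117.509) → (133.283,84.758) → (120.407,51.316) → (87.656,36.775) → (54.214,49.651) → (39.673,82.402) → (52.549,115.844). Closed: final G1 returns to the first vertex.

**Shape 3** — `<polygon>` regular polygon, stroke `#0000ff` → engrave (S357, F2644). Machine vertices: (117.397,129.710) → (137.440,124.946) → (148.244,107.405) → (143.480,87.362) → (125.939,76.558) → (105.896,81.322) → (95.092,98.863) → (99.856,118.906) → (117.397,129.710). Closed: final G1 returns to the first vertex.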